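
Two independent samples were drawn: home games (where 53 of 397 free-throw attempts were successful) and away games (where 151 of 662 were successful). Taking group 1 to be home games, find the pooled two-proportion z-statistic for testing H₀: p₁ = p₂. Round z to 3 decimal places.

p̂₁ = 53/397 = 0.13350, p̂₂ = 151/662 = 0.22810.
Pooled p̂ = (53+151)/(397+662) = 204/1059 = 0.19263.
Pooled SE = √[0.1555265·0.00402947] ≈ 0.025034.
z = (p̂₁ − p̂₂)/SE = (0.13350 − 0.22810)/0.025034 = -0.09460/0.025034 = -3.779.

z = -3.779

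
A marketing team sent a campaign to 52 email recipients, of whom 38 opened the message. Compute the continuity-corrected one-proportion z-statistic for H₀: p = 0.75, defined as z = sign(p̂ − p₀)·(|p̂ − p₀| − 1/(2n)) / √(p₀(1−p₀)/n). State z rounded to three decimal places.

Sample proportion p̂ = 38/52 = 0.73077. p̂ − p₀ = -0.019231.
1/(2n) = 0.009615.
Corrected numerator: |-0.019231| − 0.009615 = 0.009616.
SE₀ = √(0.75·0.25/52) = 0.060048.
z = (−)0.009616/0.060048 = -0.160.

z = -0.160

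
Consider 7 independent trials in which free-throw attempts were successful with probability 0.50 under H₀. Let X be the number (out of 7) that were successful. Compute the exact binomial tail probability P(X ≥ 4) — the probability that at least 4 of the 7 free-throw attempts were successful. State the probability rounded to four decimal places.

P = 0.5000

X is binomial with n = 7 and p = 0.50.
P(X ≥ 4) = C(7,4)·0.50^4·0.50^3 + C(7,5)·0.50^5·0.50^2 + C(7,6)·0.50^6·0.50^1 + C(7,7)·0.50^7·0.50^0.
= 0.273438 + 0.164062 + 0.054688 + 0.007812 = 0.5000.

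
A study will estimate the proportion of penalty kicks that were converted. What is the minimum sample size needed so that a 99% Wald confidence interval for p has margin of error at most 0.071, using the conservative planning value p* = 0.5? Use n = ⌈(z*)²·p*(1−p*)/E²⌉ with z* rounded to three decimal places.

n = 330

The 99% critical value is z* = 2.576.
p*(1−p*) = 0.50·0.50 = 0.2500.
(z*)²·p*(1−p*)/E² = 6.635776·0.2500/0.005041 = 329.090.
⌈329.090⌉ = 330.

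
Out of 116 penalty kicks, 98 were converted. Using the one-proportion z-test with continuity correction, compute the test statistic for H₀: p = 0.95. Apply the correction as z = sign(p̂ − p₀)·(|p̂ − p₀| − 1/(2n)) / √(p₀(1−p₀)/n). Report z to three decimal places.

With x = 98 successes in n = 116, p̂ = 0.84483. p̂ − p₀ = -0.105172.
1/(2n) = 0.004310.
Corrected numerator: |-0.105172| − 0.004310 = 0.100862.
Under H₀, SE = √(p₀(1−p₀)/n) = √(0.95·0.05/116) = √0.000409483 = 0.020236.
z = −0.100862/0.020236 = -4.984.

z = -4.984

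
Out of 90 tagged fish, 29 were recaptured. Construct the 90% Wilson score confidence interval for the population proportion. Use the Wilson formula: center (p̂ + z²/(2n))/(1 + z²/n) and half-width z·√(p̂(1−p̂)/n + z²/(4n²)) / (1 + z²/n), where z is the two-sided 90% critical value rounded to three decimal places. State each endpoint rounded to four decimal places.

(0.2474, 0.4074)

Here p̂ = 29/90 = 0.32222 and z = 1.645 (z² = 2.706025).
1 + z²/n = 1.030067.
Adjusted center: (0.32222 + z²/(2n))/1.030067 = 0.32741.
Radicand: p̂(1−p̂)/n + z²/(4n²) = 0.002426612 + 0.000083519 = 0.002510131.
Half-width = 1.645·√0.002510131/1.030067 = 0.08001.
Interval: 0.32741 ± 0.08001 → (0.2474, 0.4074).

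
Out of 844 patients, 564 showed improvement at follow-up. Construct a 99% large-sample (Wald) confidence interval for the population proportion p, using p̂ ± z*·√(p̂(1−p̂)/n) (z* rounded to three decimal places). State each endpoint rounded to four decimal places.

(0.6265, 0.7100)

The sample proportion is 564/844 = 0.66825.
SE = √(p̂(1−p̂)/n) = √(0.221693/844) = 0.016207.
z* = 2.576 at the 99% level.
Margin = 2.576·0.016207 = 0.04175.
CI: 0.66825 ± 0.04175 = (0.6265, 0.7100).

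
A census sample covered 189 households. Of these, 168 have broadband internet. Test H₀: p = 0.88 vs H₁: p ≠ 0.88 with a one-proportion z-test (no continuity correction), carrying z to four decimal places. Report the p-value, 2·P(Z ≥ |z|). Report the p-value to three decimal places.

p-value = 0.707

The sample proportion is 168/189 = 0.88889.
Under H₀, SE = √(p₀(1−p₀)/n) = √(0.88·0.12/189) = √0.000558730 = 0.023637.
Test statistic (full precision, shown to 4 dp): z = (168/189 − 0.88)/SE₀ ≈ 0.3761.
From the standard normal, 2·P(Z ≥ |z|) = 0.707.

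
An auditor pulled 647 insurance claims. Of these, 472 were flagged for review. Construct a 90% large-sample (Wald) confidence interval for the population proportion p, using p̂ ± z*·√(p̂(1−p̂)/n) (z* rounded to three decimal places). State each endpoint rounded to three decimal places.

Sample proportion p̂ = 472/647 = 0.72952.
Standard error of p̂: √(0.197320/647) = √0.000304977 = 0.017464.
The 90% critical value is z* = 1.645.
Margin of error: 1.645 × 0.017464 = 0.02873.
So the interval runs from 0.701 to 0.758.

(0.701, 0.758)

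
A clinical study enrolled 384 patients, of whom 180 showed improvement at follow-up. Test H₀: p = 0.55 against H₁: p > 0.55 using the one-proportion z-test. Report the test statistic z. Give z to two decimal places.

With x = 180 successes in n = 384, p̂ = 0.46875.
Null standard error: √(0.55·0.45/384) = √0.000644531 = 0.025388.
z = (p̂ − p₀)/SE = (0.46875 − 0.55)/0.025388 = -3.20.

z = -3.20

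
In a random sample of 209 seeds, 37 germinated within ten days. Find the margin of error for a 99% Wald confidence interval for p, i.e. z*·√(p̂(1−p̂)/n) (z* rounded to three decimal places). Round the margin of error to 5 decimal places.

The sample proportion is 37/209 = 0.17703.
SE = √(p̂(1−p̂)/n) = √(0.145693/209) = 0.026403.
For 99% confidence, z* = 2.576.
ME = 2.576·0.026403 = 0.06801.

ME = 0.06801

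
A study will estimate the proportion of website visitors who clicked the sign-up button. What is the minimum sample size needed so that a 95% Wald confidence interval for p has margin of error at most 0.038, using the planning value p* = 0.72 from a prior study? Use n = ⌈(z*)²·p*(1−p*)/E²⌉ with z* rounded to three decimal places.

z* = 1.960 at the 95% level.
p*(1−p*) = 0.72·0.28 = 0.2016.
(z*)²·p*(1−p*)/E² = 3.841600·0.2016/0.001444 = 536.334.
Rounding up, n = 537.

n = 537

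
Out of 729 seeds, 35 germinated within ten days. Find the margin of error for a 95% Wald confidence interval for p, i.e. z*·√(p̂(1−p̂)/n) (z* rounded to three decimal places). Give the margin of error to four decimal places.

With x = 35 successes in n = 729, p̂ = 0.04801.
SE(p̂) = √(0.04801·0.95199/729) = 0.007918.
For 95% confidence, z* = 1.960.
Margin of error = z*·SE = 1.960 × 0.007918 = 0.0155.

ME = 0.0155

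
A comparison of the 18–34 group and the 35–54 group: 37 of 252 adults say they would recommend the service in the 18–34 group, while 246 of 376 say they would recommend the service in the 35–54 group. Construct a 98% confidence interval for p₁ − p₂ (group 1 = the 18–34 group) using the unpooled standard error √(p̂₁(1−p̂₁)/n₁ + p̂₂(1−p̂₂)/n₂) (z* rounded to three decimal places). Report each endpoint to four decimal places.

(-0.5845, -0.4303)

p̂₁ = 37/252 = 0.14683, p̂₂ = 246/376 = 0.65426; p̂₁ − p̂₂ = -0.50743.
SE = √(0.000497094 + 0.000601610) = √0.001098704 = 0.033147.
z* = 2.326 at the 98% level. Margin of error = 0.07710.
CI: -0.50743 ± 0.07710 = (-0.5845, -0.4303).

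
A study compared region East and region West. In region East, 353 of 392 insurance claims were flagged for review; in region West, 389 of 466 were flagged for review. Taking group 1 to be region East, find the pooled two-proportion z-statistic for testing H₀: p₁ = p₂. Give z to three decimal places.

p̂₁ = 353/392 = 0.90051, p̂₂ = 389/466 = 0.83476.
Pooling: p̂ = 742/858 = 0.86480.
SE = √[p̂(1−p̂)(1/n₁+1/n₂)] = √[0.86480·0.13520·(1/392+1/466)] ≈ 0.023434.
z = (p̂₁ − p̂₂)/SE = (0.90051 − 0.83476)/0.023434 = 0.06575/0.023434 = 2.806.

z = 2.806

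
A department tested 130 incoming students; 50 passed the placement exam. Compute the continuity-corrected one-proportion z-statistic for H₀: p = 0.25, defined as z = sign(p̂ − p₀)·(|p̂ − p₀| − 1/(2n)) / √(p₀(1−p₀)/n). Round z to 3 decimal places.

z = 3.443

p̂ = 50/130 = 0.38462. p̂ − p₀ = 0.134615.
Continuity correction 1/(2n) = 1/260 = 0.003846.
Corrected numerator: |0.134615| − 0.003846 = 0.130769.
Under H₀, SE = √(p₀(1−p₀)/n) = √(0.25·0.75/130) = √0.001442308 = 0.037978.
z = +0.130769/0.037978 = 3.443.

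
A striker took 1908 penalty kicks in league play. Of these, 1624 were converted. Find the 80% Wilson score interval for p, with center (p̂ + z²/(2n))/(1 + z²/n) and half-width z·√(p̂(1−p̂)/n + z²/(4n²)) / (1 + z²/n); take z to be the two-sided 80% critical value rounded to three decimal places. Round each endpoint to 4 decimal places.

(0.8404, 0.8613)

p̂ = 1624/1908 = 0.85115; z = 1.282, so z² = 1.643524.
Denominator 1 + z²/n = 1 + 1.643524/1908 = 1.000861.
Adjusted center: (0.85115 + z²/(2n))/1.000861 = 0.85085.
Radicand: p̂(1−p̂)/n + z²/(4n²) = 0.000066400 + 0.000000113 = 0.000066513.
Half-width = 1.282·√0.000066513/1.000861 = 0.01045.
So the interval runs from 0.8404 to 0.8613.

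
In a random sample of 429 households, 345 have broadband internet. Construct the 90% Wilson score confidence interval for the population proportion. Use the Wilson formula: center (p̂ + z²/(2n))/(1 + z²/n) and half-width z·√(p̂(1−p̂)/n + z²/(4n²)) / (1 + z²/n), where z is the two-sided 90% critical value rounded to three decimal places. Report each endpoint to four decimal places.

Here p̂ = 345/429 = 0.80420 and z = 1.645 (z² = 2.706025).
Denominator 1 + z²/n = 1 + 2.706025/429 = 1.006308.
Adjusted center: (0.80420 + z²/(2n))/1.006308 = 0.80229.
Radicand: p̂(1−p̂)/n + z²/(4n²) = 0.000367051 + 0.000003676 = 0.000370727.
Half-width = z·√(radicand)/denom = 1.645·0.019254/1.006308 = 0.03147.
CI: 0.80229 ± 0.03147 = (0.7708, 0.8338).

(0.7708, 0.8338)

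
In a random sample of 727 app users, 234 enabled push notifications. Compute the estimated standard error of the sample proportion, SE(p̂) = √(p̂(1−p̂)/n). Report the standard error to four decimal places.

SE = 0.0173

Sample proportion p̂ = 234/727 = 0.32187.
p̂(1−p̂) = 0.218270.
SE = √(0.218270/727) = 0.0173.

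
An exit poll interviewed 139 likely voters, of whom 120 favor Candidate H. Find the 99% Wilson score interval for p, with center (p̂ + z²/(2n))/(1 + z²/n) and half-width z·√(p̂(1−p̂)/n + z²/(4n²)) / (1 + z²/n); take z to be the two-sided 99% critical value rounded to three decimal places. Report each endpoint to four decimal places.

(0.7716, 0.9219)

p̂ = 120/139 = 0.86331; z = 2.576, so z² = 6.635776.
1 + z²/n = 1.047739.
Adjusted center: (0.86331 + z²/(2n))/1.047739 = 0.84676.
Radicand: p̂(1−p̂)/n + z²/(4n²) = 0.000848966 + 0.000085862 = 0.000934828.
Half-width = z·√(radicand)/denom = 2.576·0.030575/1.047739 = 0.07517.
Interval: 0.84676 ± 0.07517 → (0.7716, 0.9219).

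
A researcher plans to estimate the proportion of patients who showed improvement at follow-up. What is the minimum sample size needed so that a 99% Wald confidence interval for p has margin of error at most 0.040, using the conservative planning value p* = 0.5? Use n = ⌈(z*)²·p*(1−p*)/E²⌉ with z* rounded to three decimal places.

z* = 2.576 at the 99% level.
p*(1−p*) = 0.2500.
(z*)²·p*(1−p*)/E² = 6.635776·0.2500/0.001600 = 1036.840.
Rounding up, n = 1037.

n = 1037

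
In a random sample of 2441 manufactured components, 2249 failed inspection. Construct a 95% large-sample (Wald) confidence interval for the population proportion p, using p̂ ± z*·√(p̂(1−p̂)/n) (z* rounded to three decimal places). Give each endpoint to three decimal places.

(0.911, 0.932)

Sample proportion p̂ = 2249/2441 = 0.92134.
Standard error of p̂: √(0.072469/2441) = √0.000029688 = 0.005449.
z* = 1.960 at the 95% level.
Margin of error: 1.960 × 0.005449 = 0.01068.
So the interval runs from 0.911 to 0.932.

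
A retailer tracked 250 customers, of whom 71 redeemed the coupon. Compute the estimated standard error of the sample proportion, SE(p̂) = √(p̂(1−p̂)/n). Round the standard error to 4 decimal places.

Sample proportion p̂ = 71/250 = 0.28400.
p̂(1−p̂) = 0.28400·0.71600 = 0.203344.
Dividing by n and taking the root: √0.000813376 = 0.0285.

SE = 0.0285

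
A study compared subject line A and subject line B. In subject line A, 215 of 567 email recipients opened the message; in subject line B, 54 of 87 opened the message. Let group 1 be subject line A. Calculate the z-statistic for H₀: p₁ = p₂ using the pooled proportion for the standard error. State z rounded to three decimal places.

Sample proportions: p̂₁ = 215/567 = 0.37919 and p̂₂ = 54/87 = 0.62069.
Pooled p̂ = (215+54)/(567+87) = 269/654 = 0.41131.
Pooled SE = √[0.2421350·0.01325792] ≈ 0.056659.
z = -0.24150/0.056659 = -4.262.

z = -4.262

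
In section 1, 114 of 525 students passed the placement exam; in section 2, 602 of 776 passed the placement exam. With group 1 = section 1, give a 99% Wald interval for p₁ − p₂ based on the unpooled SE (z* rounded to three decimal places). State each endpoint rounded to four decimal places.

p̂₁ = 114/525 = 0.21714, p̂₂ = 602/776 = 0.77577; p̂₁ − p̂₂ = -0.55863.
Unpooled SE = √(p̂₁(1−p̂₁)/n₁ + p̂₂(1−p̂₂)/n₂) = √(0.000323794 + 0.000224161) = 0.023408.
z* = 2.576 at the 99% level. Margin = 2.576·0.023408 = 0.06030.
Interval: -0.55863 ± 0.06030 → (-0.6189, -0.4983).

(-0.6189, -0.4983)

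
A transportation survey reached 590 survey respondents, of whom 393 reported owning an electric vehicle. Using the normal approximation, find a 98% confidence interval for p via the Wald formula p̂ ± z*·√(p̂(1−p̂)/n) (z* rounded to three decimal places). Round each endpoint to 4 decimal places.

Sample proportion p̂ = 393/590 = 0.66610.
SE = √(p̂(1−p̂)/n) = √(0.222410/590) = 0.019416.
The 98% critical value is z* = 2.326.
Margin of error: 2.326 × 0.019416 = 0.04516.
Interval: 0.66610 ± 0.04516 → (0.6209, 0.7113).

(0.6209, 0.7113)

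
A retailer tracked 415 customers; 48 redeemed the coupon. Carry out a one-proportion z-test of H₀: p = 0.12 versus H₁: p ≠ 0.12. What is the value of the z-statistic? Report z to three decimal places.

Sample proportion p̂ = 48/415 = 0.11566.
Null standard error: √(0.12·0.88/415) = √0.000254458 = 0.015952.
z = (0.11566 − 0.12)/0.015952 = -0.00434/0.015952 = -0.272.

z = -0.272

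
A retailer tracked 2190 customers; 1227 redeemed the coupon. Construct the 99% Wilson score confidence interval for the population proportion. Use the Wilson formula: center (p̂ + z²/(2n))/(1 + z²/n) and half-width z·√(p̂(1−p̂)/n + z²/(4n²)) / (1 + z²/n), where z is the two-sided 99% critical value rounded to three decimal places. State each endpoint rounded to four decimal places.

(0.5328, 0.5874)

p̂ = 1227/2190 = 0.56027; z = 2.576, so z² = 6.635776.
1 + z²/n = 1.003030.
Center = (0.56027 + 0.001515)/1.003030 = 0.56009.
Radicand: p̂(1−p̂)/n + z²/(4n²) = 0.000112496 + 0.000000346 = 0.000112842.
Half-width = 2.576·√0.000112842/1.003030 = 0.02728.
So the interval runs from 0.5328 to 0.5874.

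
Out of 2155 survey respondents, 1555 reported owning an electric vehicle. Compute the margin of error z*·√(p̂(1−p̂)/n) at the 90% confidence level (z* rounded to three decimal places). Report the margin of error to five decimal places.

Sample proportion p̂ = 1555/2155 = 0.72158.
SE = √(p̂(1−p̂)/n) = √(0.200903/2155) = 0.009655.
The 90% critical value is z* = 1.645.
ME = 1.645·0.009655 = 0.01588.

ME = 0.01588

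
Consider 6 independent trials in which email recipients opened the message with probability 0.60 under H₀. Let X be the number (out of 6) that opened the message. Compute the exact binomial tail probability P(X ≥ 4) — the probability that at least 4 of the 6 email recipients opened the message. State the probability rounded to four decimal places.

X ~ Binomial(n=6, p=0.60).
P(X ≥ 4) = C(6,4)·0.60^4·0.40^2 + C(6,5)·0.60^5·0.40^1 + C(6,6)·0.60^6·0.40^0.
= 0.311040 + 0.186624 + 0.046656 = 0.5443.

P = 0.5443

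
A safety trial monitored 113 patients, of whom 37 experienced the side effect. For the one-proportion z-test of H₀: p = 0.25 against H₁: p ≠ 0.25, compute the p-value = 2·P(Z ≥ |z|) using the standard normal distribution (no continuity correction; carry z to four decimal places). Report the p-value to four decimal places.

p̂ = 37/113 = 0.32743.
Under H₀, SE = √(p₀(1−p₀)/n) = √(0.25·0.75/113) = √0.001659292 = 0.040734.
Test statistic (full precision, shown to 4 dp): z = (37/113 − 0.25)/SE₀ ≈ 1.9009.
From the standard normal, 2·P(Z ≥ |z|) = 0.0573.

p-value = 0.0573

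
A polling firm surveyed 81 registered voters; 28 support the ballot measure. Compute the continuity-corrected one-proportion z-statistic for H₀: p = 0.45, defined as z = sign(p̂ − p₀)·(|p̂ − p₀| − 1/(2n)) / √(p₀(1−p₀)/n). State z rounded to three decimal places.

z = -1.776

Sample proportion p̂ = 28/81 = 0.34568. p̂ − p₀ = -0.104321.
Continuity correction 1/(2n) = 1/162 = 0.006173.
Corrected numerator: |-0.104321| − 0.006173 = 0.098148.
SE₀ = √(0.45·0.55/81) = 0.055277.
z = (−)0.098148/0.055277 = -1.776.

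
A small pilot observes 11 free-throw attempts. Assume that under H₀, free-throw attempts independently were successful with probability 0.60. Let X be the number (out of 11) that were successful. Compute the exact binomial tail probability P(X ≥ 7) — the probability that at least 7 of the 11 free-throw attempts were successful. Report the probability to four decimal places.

X is binomial with n = 11 and p = 0.60.
P(X ≥ 7) = Σ_{j=7}^{11} C(11,j)·0.60^j·0.40^{11−j}.
= 0.236490 + 0.177367 + 0.088684 + 0.026605 + 0.003628 = 0.5328.

P = 0.5328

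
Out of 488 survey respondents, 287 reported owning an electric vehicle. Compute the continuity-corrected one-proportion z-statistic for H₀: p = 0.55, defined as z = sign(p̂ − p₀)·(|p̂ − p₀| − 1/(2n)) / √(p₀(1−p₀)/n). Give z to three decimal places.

z = 1.647

p̂ = 287/488 = 0.58811. p̂ − p₀ = 0.038115.
1/(2n) = 0.001025.
Corrected numerator: |0.038115| − 0.001025 = 0.037090.
Null standard error: √(0.55·0.45/488) = √0.000507172 = 0.022520.
z = (+)0.037090/0.022520 = 1.647.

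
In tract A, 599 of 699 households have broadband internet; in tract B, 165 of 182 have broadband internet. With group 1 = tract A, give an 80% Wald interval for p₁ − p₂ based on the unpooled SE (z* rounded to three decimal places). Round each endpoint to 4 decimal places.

(-0.0821, -0.0172)

p̂₁ = 599/699 = 0.85694, p̂₂ = 165/182 = 0.90659; p̂₁ − p̂₂ = -0.04965.
SE = √(0.000175386 + 0.000465285) = √0.000640671 = 0.025311.
z* = 1.282 at the 80% level. Margin = 1.282·0.025311 = 0.03245.
Interval: -0.04965 ± 0.03245 → (-0.0821, -0.0172).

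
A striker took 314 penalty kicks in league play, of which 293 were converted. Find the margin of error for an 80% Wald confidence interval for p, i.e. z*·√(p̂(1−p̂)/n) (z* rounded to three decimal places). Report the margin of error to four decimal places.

ME = 0.0181

The sample proportion is 293/314 = 0.93312.
Standard error of p̂: √(0.062406/314) = √0.000198746 = 0.014098.
z* = 1.282 at the 80% level.
So ME = 0.0181.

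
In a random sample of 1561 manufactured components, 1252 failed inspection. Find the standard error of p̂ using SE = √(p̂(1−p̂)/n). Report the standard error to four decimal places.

SE = 0.0101

p̂ = 1252/1561 = 0.80205.
p̂(1−p̂) = 0.158766.
Dividing by n and taking the root: √0.000101708 = 0.0101.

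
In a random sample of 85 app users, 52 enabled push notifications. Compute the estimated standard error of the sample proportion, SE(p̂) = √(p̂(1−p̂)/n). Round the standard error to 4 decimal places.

The sample proportion is 52/85 = 0.61176.
p̂(1−p̂) = 0.237510.
SE = √(0.237510/85) = 0.0529.

SE = 0.0529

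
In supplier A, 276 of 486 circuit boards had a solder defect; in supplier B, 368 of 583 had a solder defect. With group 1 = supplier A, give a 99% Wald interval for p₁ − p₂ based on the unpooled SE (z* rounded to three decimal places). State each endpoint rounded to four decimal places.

p̂₁ = 0.56790, p̂₂ = 0.63122, so the observed difference is -0.06332.
SE = √(0.000504917 + 0.000399283) = √0.000904200 = 0.030070.
For 99% confidence, z* = 2.576. Margin = 2.576·0.030070 = 0.07746.
CI: -0.06332 ± 0.07746 = (-0.1408, 0.0141).

(-0.1408, 0.0141)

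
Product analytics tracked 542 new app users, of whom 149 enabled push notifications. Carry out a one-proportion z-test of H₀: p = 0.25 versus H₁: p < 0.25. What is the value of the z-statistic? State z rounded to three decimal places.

p̂ = 149/542 = 0.27491.
Null standard error: √(0.25·0.75/542) = √0.000345941 = 0.018599.
z = (p̂ − p₀)/SE = (0.27491 − 0.25)/0.018599 = 1.339.

z = 1.339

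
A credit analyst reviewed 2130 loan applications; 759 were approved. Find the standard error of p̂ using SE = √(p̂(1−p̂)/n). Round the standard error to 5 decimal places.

With x = 759 successes in n = 2130, p̂ = 0.35634.
p̂(1−p̂) = 0.229362.
Dividing by n and taking the root: √0.000107682 = 0.01038.

SE = 0.01038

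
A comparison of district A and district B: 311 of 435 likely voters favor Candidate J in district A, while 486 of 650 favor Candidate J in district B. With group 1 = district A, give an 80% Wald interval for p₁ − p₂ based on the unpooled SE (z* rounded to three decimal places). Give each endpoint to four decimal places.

(-0.0681, 0.0026)

p̂₁ = 311/435 = 0.71494, p̂₂ = 486/650 = 0.74769; p̂₁ − p̂₂ = -0.03275.
SE = √(0.000468505 + 0.000290228) = √0.000758733 = 0.027545.
z* = 1.282 at the 80% level. Margin = 1.282·0.027545 = 0.03531.
Interval: -0.03275 ± 0.03531 → (-0.0681, 0.0026).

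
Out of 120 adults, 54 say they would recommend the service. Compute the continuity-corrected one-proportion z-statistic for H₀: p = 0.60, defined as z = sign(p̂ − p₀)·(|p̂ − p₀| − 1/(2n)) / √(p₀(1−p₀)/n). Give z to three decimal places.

Sample proportion p̂ = 54/120 = 0.45000. p̂ − p₀ = -0.150000.
1/(2n) = 0.004167.
Corrected numerator: |-0.150000| − 0.004167 = 0.145833.
Null standard error: √(0.60·0.40/120) = √0.002000000 = 0.044721.
z = −0.145833/0.044721 = -3.261.

z = -3.261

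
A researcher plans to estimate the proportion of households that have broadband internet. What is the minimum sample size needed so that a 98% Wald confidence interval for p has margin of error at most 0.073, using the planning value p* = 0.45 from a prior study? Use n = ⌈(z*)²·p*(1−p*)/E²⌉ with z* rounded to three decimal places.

n = 252

The 98% critical value is z* = 2.326.
p*(1−p*) = 0.2475.
Required n before rounding: 5.410276 × 0.2475 / 0.073² = 251.275.
Rounding up, n = 252.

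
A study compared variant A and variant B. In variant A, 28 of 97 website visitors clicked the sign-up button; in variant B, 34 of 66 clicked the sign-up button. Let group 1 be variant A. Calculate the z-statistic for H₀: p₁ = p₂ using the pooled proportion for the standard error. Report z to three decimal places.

z = -2.924

Sample proportions: p̂₁ = 28/97 = 0.28866 and p̂₂ = 34/66 = 0.51515.
Pooling: p̂ = 62/163 = 0.38037.
Pooled SE = √[0.2356882·0.02546079] ≈ 0.077465.
z = -0.22649/0.077465 = -2.924.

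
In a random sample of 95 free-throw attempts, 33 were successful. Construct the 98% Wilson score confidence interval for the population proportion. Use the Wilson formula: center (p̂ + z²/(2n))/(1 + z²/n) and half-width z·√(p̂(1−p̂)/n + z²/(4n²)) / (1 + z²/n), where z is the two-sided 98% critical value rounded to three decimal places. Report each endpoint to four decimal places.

p̂ = 33/95 = 0.34737; z = 2.326, so z² = 5.410276.
1 + z²/n = 1.056950.
Center = (0.34737 + 0.028475)/1.056950 = 0.35559.
Radicand: p̂(1−p̂)/n + z²/(4n²) = 0.002386354 + 0.000149869 = 0.002536223.
Half-width = z·√(radicand)/denom = 2.326·0.050361/1.056950 = 0.11083.
So the interval runs from 0.2448 to 0.4664.

(0.2448, 0.4664)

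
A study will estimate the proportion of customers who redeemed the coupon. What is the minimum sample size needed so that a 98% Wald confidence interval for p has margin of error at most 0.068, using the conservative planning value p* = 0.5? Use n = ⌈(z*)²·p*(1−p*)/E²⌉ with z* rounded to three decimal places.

z* = 2.326 at the 98% level.
p*(1−p*) = 0.50·0.50 = 0.2500.
Required n before rounding: 5.410276 × 0.2500 / 0.068² = 292.511.
⌈292.511⌉ = 293.

n = 293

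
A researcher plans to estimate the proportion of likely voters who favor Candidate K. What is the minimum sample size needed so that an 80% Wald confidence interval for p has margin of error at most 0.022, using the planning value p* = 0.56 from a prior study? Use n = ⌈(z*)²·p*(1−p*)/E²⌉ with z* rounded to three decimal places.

The 80% critical value is z* = 1.282.
p*(1−p*) = 0.56·0.44 = 0.2464.
(z*)²·p*(1−p*)/E² = 1.643524·0.2464/0.000484 = 836.703.
Rounding up, n = 837.

n = 837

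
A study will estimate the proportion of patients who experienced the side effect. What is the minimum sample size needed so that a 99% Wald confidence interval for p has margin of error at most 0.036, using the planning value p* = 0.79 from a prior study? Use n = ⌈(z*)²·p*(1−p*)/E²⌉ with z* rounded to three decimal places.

z* = 2.576 at the 99% level.
p*(1−p*) = 0.79·0.21 = 0.1659.
Required n before rounding: 6.635776 × 0.1659 / 0.036² = 849.441.
⌈849.441⌉ = 850.

n = 850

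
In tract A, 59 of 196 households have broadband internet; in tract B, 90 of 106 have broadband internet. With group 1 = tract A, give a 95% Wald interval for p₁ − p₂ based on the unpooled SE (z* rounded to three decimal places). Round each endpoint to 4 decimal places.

p̂₁ = 59/196 = 0.30102, p̂₂ = 90/106 = 0.84906; p̂₁ − p̂₂ = -0.54804.
SE = √(0.001073506 + 0.001209052) = √0.002282558 = 0.047776.
z* = 1.960 at the 95% level. Margin of error = 0.09364.
Interval: -0.54804 ± 0.09364 → (-0.6417, -0.4544).

(-0.6417, -0.4544)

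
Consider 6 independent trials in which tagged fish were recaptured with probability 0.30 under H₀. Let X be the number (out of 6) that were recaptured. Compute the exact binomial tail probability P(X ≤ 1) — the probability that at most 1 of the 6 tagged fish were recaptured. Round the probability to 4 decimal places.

P = 0.4202

X ~ Binomial(n=6, p=0.30).
P(X ≤ 1) = C(6,0)·0.30^0·0.70^6 + C(6,1)·0.30^1·0.70^5.
= 0.117649 + 0.302526 = 0.4202.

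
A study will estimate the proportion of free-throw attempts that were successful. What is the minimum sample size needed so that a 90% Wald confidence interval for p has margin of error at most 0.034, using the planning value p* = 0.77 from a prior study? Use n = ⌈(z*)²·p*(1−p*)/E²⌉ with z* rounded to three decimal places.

n = 415

The 90% critical value is z* = 1.645.
p*(1−p*) = 0.77·0.23 = 0.1771.
(z*)²·p*(1−p*)/E² = 2.706025·0.1771/0.001156 = 414.565.
⌈414.565⌉ = 415.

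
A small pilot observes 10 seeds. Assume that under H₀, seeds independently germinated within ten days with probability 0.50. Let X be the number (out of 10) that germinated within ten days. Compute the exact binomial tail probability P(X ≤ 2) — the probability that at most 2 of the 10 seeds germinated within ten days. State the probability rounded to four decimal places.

P = 0.0547

X ~ Binomial(n=10, p=0.50).
P(X ≤ 2) = C(10,0)·0.50^0·0.50^10 + C(10,1)·0.50^1·0.50^9 + C(10,2)·0.50^2·0.50^8.
= 0.000977 + 0.009766 + 0.043945 = 0.0547.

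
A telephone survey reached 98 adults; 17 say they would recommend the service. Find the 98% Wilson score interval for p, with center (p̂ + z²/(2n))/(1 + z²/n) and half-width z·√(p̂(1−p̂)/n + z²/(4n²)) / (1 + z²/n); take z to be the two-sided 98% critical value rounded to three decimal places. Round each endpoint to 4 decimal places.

Here p̂ = 17/98 = 0.17347 and z = 2.326 (z² = 5.410276).
Denominator 1 + z²/n = 1 + 5.410276/98 = 1.055207.
Center = (0.17347 + 0.027603)/1.055207 = 0.19055.
Radicand: p̂(1−p̂)/n + z²/(4n²) = 0.001463038 + 0.000140834 = 0.001603872.
Half-width = 2.326·√0.001603872/1.055207 = 0.08828.
So the interval runs from 0.1023 to 0.2788.

(0.1023, 0.2788)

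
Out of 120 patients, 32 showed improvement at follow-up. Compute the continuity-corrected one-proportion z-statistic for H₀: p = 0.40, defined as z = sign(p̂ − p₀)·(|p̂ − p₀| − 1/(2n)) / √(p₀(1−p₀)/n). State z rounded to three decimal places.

Sample proportion p̂ = 32/120 = 0.26667. p̂ − p₀ = -0.133333.
Continuity correction 1/(2n) = 1/240 = 0.004167.
Corrected numerator: |-0.133333| − 0.004167 = 0.129166.
SE₀ = √(0.40·0.60/120) = 0.044721.
z = (−)0.129166/0.044721 = -2.888.

z = -2.888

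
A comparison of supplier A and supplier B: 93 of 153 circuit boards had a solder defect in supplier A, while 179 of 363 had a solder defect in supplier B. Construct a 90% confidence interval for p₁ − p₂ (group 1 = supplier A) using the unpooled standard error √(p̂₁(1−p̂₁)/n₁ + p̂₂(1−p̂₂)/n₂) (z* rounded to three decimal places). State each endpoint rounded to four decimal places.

p̂₁ = 0.60784, p̂₂ = 0.49311, so the observed difference is 0.11473.
Unpooled SE = √(p̂₁(1−p̂₁)/n₁ + p̂₂(1−p̂₂)/n₂) = √(0.001557973 + 0.000688575) = 0.047398.
For 90% confidence, z* = 1.645. Margin of error = 0.07797.
So the interval runs from 0.0368 to 0.1927.

(0.0368, 0.1927)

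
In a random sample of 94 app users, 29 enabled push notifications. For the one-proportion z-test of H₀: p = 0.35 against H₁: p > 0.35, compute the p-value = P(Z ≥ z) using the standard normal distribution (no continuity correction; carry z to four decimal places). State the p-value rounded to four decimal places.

p̂ = 29/94 = 0.30851.
Null standard error: √(0.35·0.65/94) = √0.002420213 = 0.049196.
Test statistic (full precision, shown to 4 dp): z = (29/94 − 0.35)/SE₀ ≈ -0.8434.
From the standard normal, P(Z ≥ z) = 0.8005.

p-value = 0.8005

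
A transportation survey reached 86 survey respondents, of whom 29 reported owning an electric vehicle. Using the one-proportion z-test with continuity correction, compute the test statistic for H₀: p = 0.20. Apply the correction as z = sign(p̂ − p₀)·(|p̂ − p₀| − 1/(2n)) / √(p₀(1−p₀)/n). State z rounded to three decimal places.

z = 3.046

Sample proportion p̂ = 29/86 = 0.33721. p̂ − p₀ = 0.137209.
1/(2n) = 0.005814.
Corrected numerator: |0.137209| − 0.005814 = 0.131395.
Null standard error: √(0.20·0.80/86) = √0.001860465 = 0.043133.
z = (+)0.131395/0.043133 = 3.046.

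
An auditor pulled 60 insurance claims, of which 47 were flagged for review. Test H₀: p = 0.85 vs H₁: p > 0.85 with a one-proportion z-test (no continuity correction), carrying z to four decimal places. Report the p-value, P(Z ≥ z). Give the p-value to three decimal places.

p-value = 0.926

Sample proportion p̂ = 47/60 = 0.78333.
Under H₀, SE = √(p₀(1−p₀)/n) = √(0.85·0.15/60) = √0.002125000 = 0.046098.
Test statistic (full precision, shown to 4 dp): z = (47/60 − 0.85)/SE₀ ≈ -1.4462.
p-value = P(Z ≥ z) with z = -1.4462 → 0.926.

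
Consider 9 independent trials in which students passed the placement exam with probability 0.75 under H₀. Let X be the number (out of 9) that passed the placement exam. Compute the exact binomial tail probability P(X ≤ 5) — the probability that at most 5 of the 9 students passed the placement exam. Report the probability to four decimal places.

X is binomial with n = 9 and p = 0.75.
P(X ≤ 5) = Σ_{j=0}^{5} C(9,j)·0.75^j·0.25^{9−j}.
= 0.000004 + 0.000103 + 0.001236 + 0.008652 + 0.038933 + 0.116798 = 0.1657.

P = 0.1657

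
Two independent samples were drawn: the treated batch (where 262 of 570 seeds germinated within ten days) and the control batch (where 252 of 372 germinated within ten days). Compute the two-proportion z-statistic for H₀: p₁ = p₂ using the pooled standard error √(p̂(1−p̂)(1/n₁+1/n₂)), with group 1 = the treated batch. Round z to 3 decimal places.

Sample proportions: p̂₁ = 262/570 = 0.45965 and p̂₂ = 252/372 = 0.67742.
Pooling: p̂ = 514/942 = 0.54565.
Pooled SE = √[0.2479163·0.00444256] ≈ 0.033187.
z = -0.21777/0.033187 = -6.562.

z = -6.562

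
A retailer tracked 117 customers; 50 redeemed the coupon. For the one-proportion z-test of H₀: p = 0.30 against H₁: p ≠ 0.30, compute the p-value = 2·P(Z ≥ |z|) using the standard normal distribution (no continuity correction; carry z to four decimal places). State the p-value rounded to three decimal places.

p-value = 0.003

The sample proportion is 50/117 = 0.42735.
Under H₀, SE = √(p₀(1−p₀)/n) = √(0.30·0.70/117) = √0.001794872 = 0.042366.
z = (p̂ − p₀)/SE = (50/117 − 0.30)/0.042366 ≈ 3.0060.
p-value = 2·P(Z ≥ |z|) with z = 3.0060 → 0.003.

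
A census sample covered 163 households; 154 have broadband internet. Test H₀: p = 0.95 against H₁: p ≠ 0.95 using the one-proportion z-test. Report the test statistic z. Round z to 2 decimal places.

z = -0.31

p̂ = 154/163 = 0.94479.
SE₀ = √(0.95·0.05/163) = 0.017071.
Test statistic: z = -0.00521/0.017071 = -0.31.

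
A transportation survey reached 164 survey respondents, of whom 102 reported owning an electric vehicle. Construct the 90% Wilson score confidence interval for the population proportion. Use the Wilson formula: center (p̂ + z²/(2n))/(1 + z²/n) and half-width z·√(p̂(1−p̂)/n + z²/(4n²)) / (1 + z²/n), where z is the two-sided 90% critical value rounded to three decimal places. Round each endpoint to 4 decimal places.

(0.5582, 0.6818)

Here p̂ = 102/164 = 0.62195 and z = 1.645 (z² = 2.706025).
Denominator 1 + z²/n = 1 + 2.706025/164 = 1.016500.
Center = (0.62195 + 0.008250)/1.016500 = 0.61997.
Radicand: p̂(1−p̂)/n + z²/(4n²) = 0.001433707 + 0.000025153 = 0.001458860.
Half-width = 1.645·√0.001458860/1.016500 = 0.06181.
So the interval runs from 0.5582 to 0.6818.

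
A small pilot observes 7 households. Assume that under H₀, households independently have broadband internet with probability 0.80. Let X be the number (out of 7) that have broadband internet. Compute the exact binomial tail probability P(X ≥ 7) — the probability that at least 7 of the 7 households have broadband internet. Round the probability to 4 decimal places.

X ~ Binomial(n=7, p=0.80).
P(X ≥ 7) = C(7,7)·0.80^7·0.20^0.
= 0.209715 = 0.2097.

P = 0.2097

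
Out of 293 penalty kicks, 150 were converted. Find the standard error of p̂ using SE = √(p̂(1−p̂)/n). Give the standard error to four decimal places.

SE = 0.0292

Sample proportion p̂ = 150/293 = 0.51195.
p̂(1−p̂) = 0.51195·0.48805 = 0.249857.
SE = √(0.249857/293) = √0.000852754 = 0.0292.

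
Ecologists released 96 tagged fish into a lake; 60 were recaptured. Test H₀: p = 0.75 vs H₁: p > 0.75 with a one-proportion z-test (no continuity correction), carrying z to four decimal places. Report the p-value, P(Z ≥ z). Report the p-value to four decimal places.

p-value = 0.9977

The sample proportion is 60/96 = 0.62500.
Under H₀, SE = √(p₀(1−p₀)/n) = √(0.75·0.25/96) = √0.001953125 = 0.044194.
z = (p̂ − p₀)/SE = (60/96 − 0.75)/0.044194 ≈ -2.8284.
From the standard normal, P(Z ≥ z) = 0.9977.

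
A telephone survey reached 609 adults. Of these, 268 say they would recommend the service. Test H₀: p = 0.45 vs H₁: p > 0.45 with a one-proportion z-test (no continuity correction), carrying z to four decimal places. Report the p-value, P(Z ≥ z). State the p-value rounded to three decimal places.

With x = 268 successes in n = 609, p̂ = 0.44007.
Under H₀, SE = √(p₀(1−p₀)/n) = √(0.45·0.55/609) = √0.000406404 = 0.020159.
z = (p̂ − p₀)/SE = (268/609 − 0.45)/0.020159 ≈ -0.4928.
From the standard normal, P(Z ≥ z) = 0.689.

p-value = 0.689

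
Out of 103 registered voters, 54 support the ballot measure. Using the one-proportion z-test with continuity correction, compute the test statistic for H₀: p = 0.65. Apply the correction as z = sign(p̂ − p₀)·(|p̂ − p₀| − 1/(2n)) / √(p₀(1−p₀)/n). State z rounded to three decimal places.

With x = 54 successes in n = 103, p̂ = 0.52427. p̂ − p₀ = -0.125728.
1/(2n) = 0.004854.
Corrected numerator: |-0.125728| − 0.004854 = 0.120874.
Under H₀, SE = √(p₀(1−p₀)/n) = √(0.65·0.35/103) = √0.002208738 = 0.046997.
z = (−)0.120874/0.046997 = -2.572.

z = -2.572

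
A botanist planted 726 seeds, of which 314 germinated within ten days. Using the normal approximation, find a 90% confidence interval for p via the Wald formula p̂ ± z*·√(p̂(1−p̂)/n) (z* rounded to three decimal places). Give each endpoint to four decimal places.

p̂ = 314/726 = 0.43251.
SE = √(p̂(1−p̂)/n) = √(0.245445/726) = 0.018387.
For 90% confidence, z* = 1.645.
Margin of error: 1.645 × 0.018387 = 0.03025.
Interval: 0.43251 ± 0.03025 → (0.4023, 0.4628).

(0.4023, 0.4628)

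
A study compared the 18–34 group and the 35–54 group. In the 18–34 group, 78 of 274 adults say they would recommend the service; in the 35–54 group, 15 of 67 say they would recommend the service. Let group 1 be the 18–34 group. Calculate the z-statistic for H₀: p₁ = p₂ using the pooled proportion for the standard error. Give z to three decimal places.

p̂₁ = 78/274 = 0.28467, p̂₂ = 15/67 = 0.22388.
Pooled p̂ = (78+15)/(274+67) = 93/341 = 0.27273.
Pooled SE = √[0.1983471·0.01857501] ≈ 0.060698.
z = 0.06079/0.060698 = 1.002.

z = 1.002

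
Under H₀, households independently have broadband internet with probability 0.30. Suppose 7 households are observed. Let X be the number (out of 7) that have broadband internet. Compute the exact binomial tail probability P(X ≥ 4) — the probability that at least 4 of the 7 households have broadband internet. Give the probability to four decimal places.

P = 0.1260

X is binomial with n = 7 and p = 0.30.
P(X ≥ 4) = C(7,4)·0.30^4·0.70^3 + C(7,5)·0.30^5·0.70^2 + C(7,6)·0.30^6·0.70^1 + C(7,7)·0.30^7·0.70^0.
= 0.097240 + 0.025005 + 0.003572 + 0.000219 = 0.1260.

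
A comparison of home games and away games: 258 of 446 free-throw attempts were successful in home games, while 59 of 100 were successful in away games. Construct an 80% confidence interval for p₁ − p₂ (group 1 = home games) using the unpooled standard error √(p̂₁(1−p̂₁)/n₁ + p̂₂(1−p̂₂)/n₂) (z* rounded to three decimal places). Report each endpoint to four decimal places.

p̂₁ = 258/446 = 0.57848, p̂₂ = 59/100 = 0.59000; p̂₁ − p̂₂ = -0.01152.
SE = √(0.000546730 + 0.002419000) = √0.002965730 = 0.054459.
z* = 1.282 at the 80% level. Margin of error = 0.06982.
CI: -0.01152 ± 0.06982 = (-0.0813, 0.0583).

(-0.0813, 0.0583)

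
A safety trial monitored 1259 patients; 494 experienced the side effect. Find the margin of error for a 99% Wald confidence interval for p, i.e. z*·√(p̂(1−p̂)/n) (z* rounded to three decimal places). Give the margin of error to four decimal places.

ME = 0.0354

With x = 494 successes in n = 1259, p̂ = 0.39237.
SE = √(p̂(1−p̂)/n) = √(0.238417/1259) = 0.013761.
The 99% critical value is z* = 2.576.
Margin of error = z*·SE = 2.576 × 0.013761 = 0.0354.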